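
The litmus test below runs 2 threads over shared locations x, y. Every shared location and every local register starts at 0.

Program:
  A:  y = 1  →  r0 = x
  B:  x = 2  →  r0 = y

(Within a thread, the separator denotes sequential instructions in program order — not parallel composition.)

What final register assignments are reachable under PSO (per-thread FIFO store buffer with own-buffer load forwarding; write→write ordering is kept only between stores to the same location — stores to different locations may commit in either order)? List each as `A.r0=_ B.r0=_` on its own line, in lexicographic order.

A.r0=0 B.r0=0
A.r0=0 B.r0=1
A.r0=2 B.r0=0
A.r0=2 B.r0=1

outcome vector order: (A.r0,B.r0)
|PSO outcomes| = 4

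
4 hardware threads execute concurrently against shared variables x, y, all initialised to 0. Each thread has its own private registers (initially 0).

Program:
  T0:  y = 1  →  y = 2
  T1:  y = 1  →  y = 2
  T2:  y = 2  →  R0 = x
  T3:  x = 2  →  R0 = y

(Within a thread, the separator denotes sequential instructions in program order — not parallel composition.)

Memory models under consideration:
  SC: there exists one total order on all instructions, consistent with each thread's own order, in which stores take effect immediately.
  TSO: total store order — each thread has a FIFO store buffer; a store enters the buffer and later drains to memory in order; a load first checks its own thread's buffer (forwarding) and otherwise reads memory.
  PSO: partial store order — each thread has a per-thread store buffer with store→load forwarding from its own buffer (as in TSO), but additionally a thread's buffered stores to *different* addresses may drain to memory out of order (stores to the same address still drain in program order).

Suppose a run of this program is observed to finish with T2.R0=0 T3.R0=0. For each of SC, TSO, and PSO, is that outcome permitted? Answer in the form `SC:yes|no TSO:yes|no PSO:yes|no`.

SC:no TSO:yes PSO:yes

outcome vector order: (T2.R0,T3.R0)
[SC] allowed = {01; 02; 20; 21; 22}
[TSO] allowed = {00; 01; 02; 20; 21; 22}
[PSO] allowed = {00; 01; 02; 20; 21; 22}
target 00 ∈ {TSO,PSO}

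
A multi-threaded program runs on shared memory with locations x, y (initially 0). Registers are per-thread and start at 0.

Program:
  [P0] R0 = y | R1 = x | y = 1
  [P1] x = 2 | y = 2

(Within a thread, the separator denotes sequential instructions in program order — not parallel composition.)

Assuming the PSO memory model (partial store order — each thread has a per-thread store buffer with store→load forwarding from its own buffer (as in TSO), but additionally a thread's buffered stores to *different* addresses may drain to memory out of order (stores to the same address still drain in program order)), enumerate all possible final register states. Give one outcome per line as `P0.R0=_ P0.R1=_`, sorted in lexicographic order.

P0.R0=0 P0.R1=0
P0.R0=0 P0.R1=2
P0.R0=2 P0.R1=0
P0.R0=2 P0.R1=2

outcome vector order: (P0.R0,P0.R1)
|PSO outcomes| = 4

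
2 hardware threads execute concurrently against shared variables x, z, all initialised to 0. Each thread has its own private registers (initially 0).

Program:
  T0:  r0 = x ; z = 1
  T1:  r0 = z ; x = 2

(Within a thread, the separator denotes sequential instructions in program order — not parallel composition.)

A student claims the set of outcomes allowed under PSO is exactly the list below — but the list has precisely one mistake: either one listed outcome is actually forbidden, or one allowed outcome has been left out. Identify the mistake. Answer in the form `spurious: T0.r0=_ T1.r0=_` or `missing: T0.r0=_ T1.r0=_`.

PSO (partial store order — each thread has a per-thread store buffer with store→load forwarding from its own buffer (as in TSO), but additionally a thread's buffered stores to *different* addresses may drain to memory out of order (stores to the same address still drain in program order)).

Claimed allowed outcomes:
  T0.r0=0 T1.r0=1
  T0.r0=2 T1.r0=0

missing: T0.r0=0 T1.r0=0

outcome vector order: (T0.r0,T1.r0)
[PSO] allowed = {0/0 0/1 2/0}
PSO∖claimed = {0/0}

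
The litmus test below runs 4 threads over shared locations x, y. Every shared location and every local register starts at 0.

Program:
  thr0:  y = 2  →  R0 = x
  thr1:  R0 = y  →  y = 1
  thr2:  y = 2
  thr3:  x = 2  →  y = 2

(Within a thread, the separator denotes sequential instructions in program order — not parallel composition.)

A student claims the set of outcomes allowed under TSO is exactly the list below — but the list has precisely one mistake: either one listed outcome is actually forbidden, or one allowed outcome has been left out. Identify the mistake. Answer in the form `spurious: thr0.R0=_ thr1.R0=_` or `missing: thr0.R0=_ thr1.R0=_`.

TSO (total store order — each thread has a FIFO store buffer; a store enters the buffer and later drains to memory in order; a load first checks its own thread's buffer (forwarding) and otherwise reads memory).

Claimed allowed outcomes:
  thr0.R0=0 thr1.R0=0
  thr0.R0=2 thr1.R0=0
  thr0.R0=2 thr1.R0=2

outcome vector order: (thr0.R0,thr1.R0)
TSO (4): <0 0> <0 2> <2 0> <2 2>
TSO∖claimed = {<0 2>}

missing: thr0.R0=0 thr1.R0=2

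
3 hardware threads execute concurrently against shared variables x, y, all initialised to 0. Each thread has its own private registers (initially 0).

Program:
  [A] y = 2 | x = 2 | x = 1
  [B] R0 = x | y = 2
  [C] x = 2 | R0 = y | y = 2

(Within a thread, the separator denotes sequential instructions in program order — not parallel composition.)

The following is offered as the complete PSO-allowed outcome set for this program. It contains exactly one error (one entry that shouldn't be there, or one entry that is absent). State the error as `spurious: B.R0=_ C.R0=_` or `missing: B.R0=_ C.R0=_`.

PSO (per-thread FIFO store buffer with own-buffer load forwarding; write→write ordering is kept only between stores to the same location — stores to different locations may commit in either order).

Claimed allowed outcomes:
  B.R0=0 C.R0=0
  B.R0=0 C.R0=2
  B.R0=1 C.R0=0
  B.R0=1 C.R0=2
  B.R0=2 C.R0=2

outcome vector order: (B.R0,C.R0)
under PSO → 0/0 0/2 1/0 1/2 2/0 2/2
PSO∖claimed = {2/0}

missing: B.R0=2 C.R0=0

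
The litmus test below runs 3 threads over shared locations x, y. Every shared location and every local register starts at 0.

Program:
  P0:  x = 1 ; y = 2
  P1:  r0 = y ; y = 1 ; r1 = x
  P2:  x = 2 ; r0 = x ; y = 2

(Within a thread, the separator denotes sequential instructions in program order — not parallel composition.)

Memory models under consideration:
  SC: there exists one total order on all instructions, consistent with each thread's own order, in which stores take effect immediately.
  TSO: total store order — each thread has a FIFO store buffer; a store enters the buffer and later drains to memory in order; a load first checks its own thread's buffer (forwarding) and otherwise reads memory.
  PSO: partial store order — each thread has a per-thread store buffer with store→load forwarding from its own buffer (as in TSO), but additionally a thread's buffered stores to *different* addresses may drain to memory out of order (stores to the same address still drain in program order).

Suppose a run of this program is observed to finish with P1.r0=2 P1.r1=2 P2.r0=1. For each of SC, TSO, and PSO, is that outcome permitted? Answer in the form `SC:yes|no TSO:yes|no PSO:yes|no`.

outcome vector order: (P1.r0,P1.r1,P2.r0)
SC (9): (0,0,1), (0,0,2), (0,1,1), (0,1,2), (0,2,1), (0,2,2), (2,1,1), (2,1,2), (2,2,2)
TSO (9): (0,0,1), (0,0,2), (0,1,1), (0,1,2), (0,2,1), (0,2,2), (2,1,1), (2,1,2), (2,2,2)
PSO (12): (0,0,1), (0,0,2), (0,1,1), (0,1,2), (0,2,1), (0,2,2), (2,0,1), (2,0,2), (2,1,1), (2,1,2), (2,2,1), (2,2,2)
target (2,2,1) ∈ {PSO}

SC:no TSO:no PSO:yes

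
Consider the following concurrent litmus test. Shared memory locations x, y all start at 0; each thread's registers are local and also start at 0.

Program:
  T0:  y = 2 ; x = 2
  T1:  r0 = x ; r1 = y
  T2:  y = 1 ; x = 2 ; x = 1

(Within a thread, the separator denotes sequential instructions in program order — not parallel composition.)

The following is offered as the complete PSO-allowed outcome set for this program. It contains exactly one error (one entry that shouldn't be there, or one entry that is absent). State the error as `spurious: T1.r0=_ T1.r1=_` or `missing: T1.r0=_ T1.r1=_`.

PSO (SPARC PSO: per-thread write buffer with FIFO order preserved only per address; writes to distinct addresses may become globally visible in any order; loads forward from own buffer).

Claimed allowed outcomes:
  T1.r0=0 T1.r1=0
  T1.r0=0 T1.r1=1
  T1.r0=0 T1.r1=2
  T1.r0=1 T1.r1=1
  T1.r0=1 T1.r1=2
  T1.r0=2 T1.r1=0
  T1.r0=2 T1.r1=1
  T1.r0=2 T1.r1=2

outcome vector order: (T1.r0,T1.r1)
[PSO] allowed = {0/0 0/1 0/2 1/0 1/1 1/2 2/0 2/1 2/2}
PSO∖claimed = {1/0}

missing: T1.r0=1 T1.r1=0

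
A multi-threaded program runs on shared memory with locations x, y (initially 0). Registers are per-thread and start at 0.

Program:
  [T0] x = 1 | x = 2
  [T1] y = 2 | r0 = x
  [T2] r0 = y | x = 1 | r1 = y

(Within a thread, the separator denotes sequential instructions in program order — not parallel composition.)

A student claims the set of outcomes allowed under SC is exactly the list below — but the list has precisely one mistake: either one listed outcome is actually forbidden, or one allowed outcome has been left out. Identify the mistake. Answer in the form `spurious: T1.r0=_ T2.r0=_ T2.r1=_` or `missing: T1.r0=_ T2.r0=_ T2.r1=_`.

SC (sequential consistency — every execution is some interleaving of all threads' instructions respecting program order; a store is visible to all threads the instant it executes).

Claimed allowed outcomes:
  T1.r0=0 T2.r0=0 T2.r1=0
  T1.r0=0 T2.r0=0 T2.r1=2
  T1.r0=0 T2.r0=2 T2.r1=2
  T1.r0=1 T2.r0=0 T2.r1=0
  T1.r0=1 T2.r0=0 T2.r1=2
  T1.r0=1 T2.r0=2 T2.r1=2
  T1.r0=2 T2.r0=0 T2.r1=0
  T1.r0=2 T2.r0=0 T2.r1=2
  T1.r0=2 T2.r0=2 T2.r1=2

outcome vector order: (T1.r0,T2.r0,T2.r1)
under SC → <0 0 2> <0 2 2> <1 0 0> <1 0 2> <1 2 2> <2 0 0> <2 0 2> <2 2 2>
claimed∖SC = {<0 0 0>}

spurious: T1.r0=0 T2.r0=0 T2.r1=0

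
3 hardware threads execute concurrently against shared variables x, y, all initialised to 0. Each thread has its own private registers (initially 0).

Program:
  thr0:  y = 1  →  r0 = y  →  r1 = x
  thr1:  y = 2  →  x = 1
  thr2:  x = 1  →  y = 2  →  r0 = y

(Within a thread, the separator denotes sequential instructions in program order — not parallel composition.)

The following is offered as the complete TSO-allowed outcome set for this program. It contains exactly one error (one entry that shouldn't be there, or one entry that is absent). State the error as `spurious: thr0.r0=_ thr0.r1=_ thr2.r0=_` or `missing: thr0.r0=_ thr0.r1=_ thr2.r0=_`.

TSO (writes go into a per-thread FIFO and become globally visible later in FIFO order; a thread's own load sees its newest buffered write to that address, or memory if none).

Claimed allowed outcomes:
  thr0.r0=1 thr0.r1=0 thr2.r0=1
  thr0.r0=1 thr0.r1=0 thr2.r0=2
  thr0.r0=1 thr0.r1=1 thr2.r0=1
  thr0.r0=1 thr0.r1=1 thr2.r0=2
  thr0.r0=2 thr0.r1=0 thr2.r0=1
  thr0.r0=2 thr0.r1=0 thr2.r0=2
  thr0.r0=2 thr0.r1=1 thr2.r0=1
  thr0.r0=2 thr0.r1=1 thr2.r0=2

spurious: thr0.r0=2 thr0.r1=0 thr2.r0=1

outcome vector order: (thr0.r0,thr0.r1,thr2.r0)
TSO (7): (1,0,1); (1,0,2); (1,1,1); (1,1,2); (2,0,2); (2,1,1); (2,1,2)
claimed∖TSO = {(2,0,1)}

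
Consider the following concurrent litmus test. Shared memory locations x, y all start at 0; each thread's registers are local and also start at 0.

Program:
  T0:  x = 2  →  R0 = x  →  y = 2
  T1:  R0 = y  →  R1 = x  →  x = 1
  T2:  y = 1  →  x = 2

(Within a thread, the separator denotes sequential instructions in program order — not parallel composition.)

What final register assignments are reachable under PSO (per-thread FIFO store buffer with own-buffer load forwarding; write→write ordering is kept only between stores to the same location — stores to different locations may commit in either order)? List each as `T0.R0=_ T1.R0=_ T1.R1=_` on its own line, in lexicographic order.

outcome vector order: (T0.R0,T1.R0,T1.R1)
|PSO outcomes| = 10

T0.R0=1 T1.R0=0 T1.R1=0
T0.R0=1 T1.R0=0 T1.R1=2
T0.R0=1 T1.R0=1 T1.R1=0
T0.R0=1 T1.R0=1 T1.R1=2
T0.R0=2 T1.R0=0 T1.R1=0
T0.R0=2 T1.R0=0 T1.R1=2
T0.R0=2 T1.R0=1 T1.R1=0
T0.R0=2 T1.R0=1 T1.R1=2
T0.R0=2 T1.R0=2 T1.R1=0
T0.R0=2 T1.R0=2 T1.R1=2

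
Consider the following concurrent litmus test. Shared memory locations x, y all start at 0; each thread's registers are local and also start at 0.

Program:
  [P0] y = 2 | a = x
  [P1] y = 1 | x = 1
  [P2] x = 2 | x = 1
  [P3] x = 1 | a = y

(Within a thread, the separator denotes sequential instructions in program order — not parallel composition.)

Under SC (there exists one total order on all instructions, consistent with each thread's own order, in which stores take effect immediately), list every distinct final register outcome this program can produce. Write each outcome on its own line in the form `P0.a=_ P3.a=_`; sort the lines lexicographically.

outcome vector order: (P0.a,P3.a)
|SC outcomes| = 8

P0.a=0 P3.a=1
P0.a=0 P3.a=2
P0.a=1 P3.a=0
P0.a=1 P3.a=1
P0.a=1 P3.a=2
P0.a=2 P3.a=0
P0.a=2 P3.a=1
P0.a=2 P3.a=2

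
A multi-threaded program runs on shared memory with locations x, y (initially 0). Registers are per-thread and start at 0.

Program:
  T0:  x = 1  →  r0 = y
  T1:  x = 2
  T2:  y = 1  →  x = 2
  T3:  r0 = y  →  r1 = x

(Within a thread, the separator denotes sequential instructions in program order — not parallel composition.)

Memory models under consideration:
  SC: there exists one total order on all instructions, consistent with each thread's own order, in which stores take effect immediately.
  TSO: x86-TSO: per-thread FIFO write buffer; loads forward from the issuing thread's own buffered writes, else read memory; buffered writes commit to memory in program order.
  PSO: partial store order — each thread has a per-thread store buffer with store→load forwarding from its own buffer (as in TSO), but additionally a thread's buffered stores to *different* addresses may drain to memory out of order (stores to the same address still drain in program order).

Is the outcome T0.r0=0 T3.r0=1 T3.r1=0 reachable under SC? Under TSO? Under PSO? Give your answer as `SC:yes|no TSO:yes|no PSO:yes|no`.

SC:no TSO:yes PSO:yes

outcome vector order: (T0.r0,T3.r0,T3.r1)
SC (11): (0,0,0) (0,0,1) (0,0,2) (0,1,1) (0,1,2) (1,0,0) (1,0,1) (1,0,2) (1,1,0) (1,1,1) (1,1,2)
TSO (12): (0,0,0) (0,0,1) (0,0,2) (0,1,0) (0,1,1) (0,1,2) (1,0,0) (1,0,1) (1,0,2) (1,1,0) (1,1,1) (1,1,2)
PSO (12): (0,0,0) (0,0,1) (0,0,2) (0,1,0) (0,1,1) (0,1,2) (1,0,0) (1,0,1) (1,0,2) (1,1,0) (1,1,1) (1,1,2)
target (0,1,0) ∈ {TSO,PSO}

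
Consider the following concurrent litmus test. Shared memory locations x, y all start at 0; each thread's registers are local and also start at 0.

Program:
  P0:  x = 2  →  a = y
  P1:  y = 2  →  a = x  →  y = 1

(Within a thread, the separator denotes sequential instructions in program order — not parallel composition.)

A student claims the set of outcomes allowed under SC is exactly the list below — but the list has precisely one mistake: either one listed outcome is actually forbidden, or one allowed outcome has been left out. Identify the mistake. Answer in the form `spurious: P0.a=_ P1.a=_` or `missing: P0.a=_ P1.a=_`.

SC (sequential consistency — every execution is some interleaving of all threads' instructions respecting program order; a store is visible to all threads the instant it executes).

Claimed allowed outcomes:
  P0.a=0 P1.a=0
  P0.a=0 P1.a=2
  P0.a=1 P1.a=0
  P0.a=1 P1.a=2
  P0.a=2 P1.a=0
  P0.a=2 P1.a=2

outcome vector order: (P0.a,P1.a)
[SC] allowed = {0/2 1/0 1/2 2/0 2/2}
claimed∖SC = {0/0}

spurious: P0.a=0 P1.a=0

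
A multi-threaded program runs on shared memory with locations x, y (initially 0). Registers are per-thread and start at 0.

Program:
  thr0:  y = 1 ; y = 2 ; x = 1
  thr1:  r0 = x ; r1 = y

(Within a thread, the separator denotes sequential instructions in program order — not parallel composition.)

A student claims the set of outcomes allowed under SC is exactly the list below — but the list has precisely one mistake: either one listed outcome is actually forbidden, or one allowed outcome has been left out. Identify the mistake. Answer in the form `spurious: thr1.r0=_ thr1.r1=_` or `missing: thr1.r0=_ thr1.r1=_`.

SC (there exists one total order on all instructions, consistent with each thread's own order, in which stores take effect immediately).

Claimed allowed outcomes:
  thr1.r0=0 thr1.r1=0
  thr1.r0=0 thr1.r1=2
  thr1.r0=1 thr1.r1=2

missing: thr1.r0=0 thr1.r1=1

outcome vector order: (thr1.r0,thr1.r1)
SC (4): (0,0), (0,1), (0,2), (1,2)
SC∖claimed = {(0,1)}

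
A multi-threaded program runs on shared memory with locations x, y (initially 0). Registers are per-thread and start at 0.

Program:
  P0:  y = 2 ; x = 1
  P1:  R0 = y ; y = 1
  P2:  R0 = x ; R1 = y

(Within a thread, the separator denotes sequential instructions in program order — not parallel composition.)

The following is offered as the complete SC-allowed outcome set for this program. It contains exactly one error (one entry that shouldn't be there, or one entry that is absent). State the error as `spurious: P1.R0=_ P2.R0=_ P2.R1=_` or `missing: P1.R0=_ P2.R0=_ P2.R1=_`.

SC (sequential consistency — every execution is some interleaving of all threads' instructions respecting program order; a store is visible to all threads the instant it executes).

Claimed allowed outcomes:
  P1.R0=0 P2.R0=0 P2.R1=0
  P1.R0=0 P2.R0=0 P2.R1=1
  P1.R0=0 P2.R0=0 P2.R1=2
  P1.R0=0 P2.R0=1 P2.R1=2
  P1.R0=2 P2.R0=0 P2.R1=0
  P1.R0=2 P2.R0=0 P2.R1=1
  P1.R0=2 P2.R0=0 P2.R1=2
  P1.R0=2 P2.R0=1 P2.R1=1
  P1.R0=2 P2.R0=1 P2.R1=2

missing: P1.R0=0 P2.R0=1 P2.R1=1

outcome vector order: (P1.R0,P2.R0,P2.R1)
[SC] allowed = {(0,0,0); (0,0,1); (0,0,2); (0,1,1); (0,1,2); (2,0,0); (2,0,1); (2,0,2); (2,1,1); (2,1,2)}
SC∖claimed = {(0,1,1)}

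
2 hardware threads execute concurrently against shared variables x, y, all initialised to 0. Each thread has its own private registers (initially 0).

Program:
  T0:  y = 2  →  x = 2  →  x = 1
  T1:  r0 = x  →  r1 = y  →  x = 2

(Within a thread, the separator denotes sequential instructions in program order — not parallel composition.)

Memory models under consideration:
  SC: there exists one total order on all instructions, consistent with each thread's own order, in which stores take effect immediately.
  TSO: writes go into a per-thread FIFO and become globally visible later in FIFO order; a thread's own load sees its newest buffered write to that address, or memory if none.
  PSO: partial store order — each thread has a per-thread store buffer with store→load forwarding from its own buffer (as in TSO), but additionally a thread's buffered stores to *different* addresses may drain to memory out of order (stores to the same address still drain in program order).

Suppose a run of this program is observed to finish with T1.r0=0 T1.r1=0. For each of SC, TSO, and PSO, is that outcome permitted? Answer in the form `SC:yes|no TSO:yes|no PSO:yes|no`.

outcome vector order: (T1.r0,T1.r1)
under SC → <0 0>; <0 2>; <1 2>; <2 2>
under TSO → <0 0>; <0 2>; <1 2>; <2 2>
under PSO → <0 0>; <0 2>; <1 0>; <1 2>; <2 0>; <2 2>
target <0 0> ∈ {SC,TSO,PSO}

SC:yes TSO:yes PSO:yes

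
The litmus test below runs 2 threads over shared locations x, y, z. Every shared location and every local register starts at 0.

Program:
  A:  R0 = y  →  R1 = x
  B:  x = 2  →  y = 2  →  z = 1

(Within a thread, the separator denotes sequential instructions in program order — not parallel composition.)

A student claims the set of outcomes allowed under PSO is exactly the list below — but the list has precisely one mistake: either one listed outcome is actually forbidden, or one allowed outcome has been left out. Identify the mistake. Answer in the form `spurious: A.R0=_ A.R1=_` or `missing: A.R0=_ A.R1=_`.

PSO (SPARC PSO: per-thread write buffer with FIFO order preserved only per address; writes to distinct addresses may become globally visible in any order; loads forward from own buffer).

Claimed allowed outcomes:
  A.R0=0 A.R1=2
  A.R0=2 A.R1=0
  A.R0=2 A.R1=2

missing: A.R0=0 A.R1=0

outcome vector order: (A.R0,A.R1)
under PSO → (0,0); (0,2); (2,0); (2,2)
PSO∖claimed = {(0,0)}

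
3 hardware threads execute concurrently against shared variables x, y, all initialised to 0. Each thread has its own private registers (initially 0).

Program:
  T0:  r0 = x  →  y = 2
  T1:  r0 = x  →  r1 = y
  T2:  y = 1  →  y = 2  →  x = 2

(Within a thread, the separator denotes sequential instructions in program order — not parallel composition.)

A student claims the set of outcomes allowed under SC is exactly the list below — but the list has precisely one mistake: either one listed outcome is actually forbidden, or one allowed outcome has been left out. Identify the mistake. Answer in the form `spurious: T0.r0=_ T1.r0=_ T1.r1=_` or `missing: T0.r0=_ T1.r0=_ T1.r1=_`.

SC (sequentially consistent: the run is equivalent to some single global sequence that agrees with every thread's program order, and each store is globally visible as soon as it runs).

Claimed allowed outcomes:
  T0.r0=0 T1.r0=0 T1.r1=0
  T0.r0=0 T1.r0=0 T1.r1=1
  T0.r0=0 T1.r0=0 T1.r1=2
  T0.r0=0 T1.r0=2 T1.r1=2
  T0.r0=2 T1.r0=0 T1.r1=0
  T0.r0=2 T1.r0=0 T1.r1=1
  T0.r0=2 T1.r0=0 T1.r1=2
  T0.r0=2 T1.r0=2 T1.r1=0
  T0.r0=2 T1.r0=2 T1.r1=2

outcome vector order: (T0.r0,T1.r0,T1.r1)
under SC → 0/0/0 0/0/1 0/0/2 0/2/2 2/0/0 2/0/1 2/0/2 2/2/2
claimed∖SC = {2/2/0}

spurious: T0.r0=2 T1.r0=2 T1.r1=0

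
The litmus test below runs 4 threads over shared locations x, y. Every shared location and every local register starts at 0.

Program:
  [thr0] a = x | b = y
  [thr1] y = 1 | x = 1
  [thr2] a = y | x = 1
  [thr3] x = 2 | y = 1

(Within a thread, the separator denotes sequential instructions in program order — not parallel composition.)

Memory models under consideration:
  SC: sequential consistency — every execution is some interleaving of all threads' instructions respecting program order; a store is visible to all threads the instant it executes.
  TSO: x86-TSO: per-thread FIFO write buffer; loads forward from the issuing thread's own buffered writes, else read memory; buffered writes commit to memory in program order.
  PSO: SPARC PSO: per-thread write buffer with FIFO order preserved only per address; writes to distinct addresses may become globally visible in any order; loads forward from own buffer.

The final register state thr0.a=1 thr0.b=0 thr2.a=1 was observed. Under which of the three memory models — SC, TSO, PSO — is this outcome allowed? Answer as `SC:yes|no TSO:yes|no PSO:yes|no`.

SC:no TSO:no PSO:yes

outcome vector order: (thr0.a,thr0.b,thr2.a)
SC (11): (0,0,0); (0,0,1); (0,1,0); (0,1,1); (1,0,0); (1,1,0); (1,1,1); (2,0,0); (2,0,1); (2,1,0); (2,1,1)
TSO (11): (0,0,0); (0,0,1); (0,1,0); (0,1,1); (1,0,0); (1,1,0); (1,1,1); (2,0,0); (2,0,1); (2,1,0); (2,1,1)
PSO (12): (0,0,0); (0,0,1); (0,1,0); (0,1,1); (1,0,0); (1,0,1); (1,1,0); (1,1,1); (2,0,0); (2,0,1); (2,1,0); (2,1,1)
target (1,0,1) ∈ {PSO}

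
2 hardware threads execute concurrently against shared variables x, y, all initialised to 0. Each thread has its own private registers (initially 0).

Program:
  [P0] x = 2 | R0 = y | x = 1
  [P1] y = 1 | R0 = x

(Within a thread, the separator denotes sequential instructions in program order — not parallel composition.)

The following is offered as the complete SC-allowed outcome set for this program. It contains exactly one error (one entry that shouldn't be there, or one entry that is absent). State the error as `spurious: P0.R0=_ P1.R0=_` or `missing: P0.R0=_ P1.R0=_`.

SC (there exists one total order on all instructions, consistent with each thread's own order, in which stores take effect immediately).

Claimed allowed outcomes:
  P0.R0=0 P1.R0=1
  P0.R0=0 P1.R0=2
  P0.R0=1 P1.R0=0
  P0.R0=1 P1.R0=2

outcome vector order: (P0.R0,P1.R0)
[SC] allowed = {0/1 0/2 1/0 1/1 1/2}
SC∖claimed = {1/1}

missing: P0.R0=1 P1.R0=1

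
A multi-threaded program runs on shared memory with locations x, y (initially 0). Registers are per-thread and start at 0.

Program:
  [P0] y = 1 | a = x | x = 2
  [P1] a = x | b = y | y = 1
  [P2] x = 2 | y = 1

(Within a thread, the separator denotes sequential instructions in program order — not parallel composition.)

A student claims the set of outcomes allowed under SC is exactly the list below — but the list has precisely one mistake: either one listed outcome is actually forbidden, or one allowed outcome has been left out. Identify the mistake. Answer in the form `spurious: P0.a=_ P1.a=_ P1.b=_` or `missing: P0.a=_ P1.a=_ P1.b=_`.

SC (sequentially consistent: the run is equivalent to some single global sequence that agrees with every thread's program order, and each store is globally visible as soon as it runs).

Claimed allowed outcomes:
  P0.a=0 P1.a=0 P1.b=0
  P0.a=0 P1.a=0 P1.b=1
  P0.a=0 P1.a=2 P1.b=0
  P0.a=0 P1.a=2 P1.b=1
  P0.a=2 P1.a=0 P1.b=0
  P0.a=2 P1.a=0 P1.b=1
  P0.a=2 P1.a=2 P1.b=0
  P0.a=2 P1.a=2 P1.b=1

outcome vector order: (P0.a,P1.a,P1.b)
SC (7): <0 0 0> <0 0 1> <0 2 1> <2 0 0> <2 0 1> <2 2 0> <2 2 1>
claimed∖SC = {<0 2 0>}

spurious: P0.a=0 P1.a=2 P1.b=0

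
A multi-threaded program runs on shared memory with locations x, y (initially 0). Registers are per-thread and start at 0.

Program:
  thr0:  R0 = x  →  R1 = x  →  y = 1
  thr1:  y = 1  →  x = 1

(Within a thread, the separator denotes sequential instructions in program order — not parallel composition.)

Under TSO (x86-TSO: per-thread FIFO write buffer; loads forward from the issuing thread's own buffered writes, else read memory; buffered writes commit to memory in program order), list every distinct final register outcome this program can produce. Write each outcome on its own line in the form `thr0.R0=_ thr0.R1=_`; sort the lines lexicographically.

thr0.R0=0 thr0.R1=0
thr0.R0=0 thr0.R1=1
thr0.R0=1 thr0.R1=1

outcome vector order: (thr0.R0,thr0.R1)
|TSO outcomes| = 3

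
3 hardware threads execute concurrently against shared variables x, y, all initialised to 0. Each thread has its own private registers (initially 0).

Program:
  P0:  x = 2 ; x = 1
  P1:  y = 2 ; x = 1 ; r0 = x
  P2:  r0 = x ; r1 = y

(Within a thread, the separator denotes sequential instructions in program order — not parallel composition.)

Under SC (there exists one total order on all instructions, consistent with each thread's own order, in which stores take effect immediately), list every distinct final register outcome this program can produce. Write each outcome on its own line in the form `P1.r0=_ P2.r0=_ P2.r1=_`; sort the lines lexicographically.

P1.r0=1 P2.r0=0 P2.r1=0
P1.r0=1 P2.r0=0 P2.r1=2
P1.r0=1 P2.r0=1 P2.r1=0
P1.r0=1 P2.r0=1 P2.r1=2
P1.r0=1 P2.r0=2 P2.r1=0
P1.r0=1 P2.r0=2 P2.r1=2
P1.r0=2 P2.r0=0 P2.r1=0
P1.r0=2 P2.r0=0 P2.r1=2
P1.r0=2 P2.r0=1 P2.r1=2
P1.r0=2 P2.r0=2 P2.r1=2

outcome vector order: (P1.r0,P2.r0,P2.r1)
|SC outcomes| = 10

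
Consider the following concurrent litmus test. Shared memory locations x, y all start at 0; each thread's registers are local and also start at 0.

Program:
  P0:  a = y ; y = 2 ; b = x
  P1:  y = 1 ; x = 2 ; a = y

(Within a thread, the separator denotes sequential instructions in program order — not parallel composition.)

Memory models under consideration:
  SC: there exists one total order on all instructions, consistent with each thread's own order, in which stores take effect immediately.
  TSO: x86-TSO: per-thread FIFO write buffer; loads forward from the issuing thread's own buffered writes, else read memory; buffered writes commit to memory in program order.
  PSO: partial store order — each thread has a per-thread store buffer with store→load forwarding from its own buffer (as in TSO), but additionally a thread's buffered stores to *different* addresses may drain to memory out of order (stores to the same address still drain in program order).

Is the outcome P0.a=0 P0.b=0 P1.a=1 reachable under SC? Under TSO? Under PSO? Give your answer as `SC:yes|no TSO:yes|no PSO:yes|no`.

SC:yes TSO:yes PSO:yes

outcome vector order: (P0.a,P0.b,P1.a)
SC (7): <0 0 1>, <0 0 2>, <0 2 1>, <0 2 2>, <1 0 2>, <1 2 1>, <1 2 2>
TSO (8): <0 0 1>, <0 0 2>, <0 2 1>, <0 2 2>, <1 0 1>, <1 0 2>, <1 2 1>, <1 2 2>
PSO (8): <0 0 1>, <0 0 2>, <0 2 1>, <0 2 2>, <1 0 1>, <1 0 2>, <1 2 1>, <1 2 2>
target <0 0 1> ∈ {SC,TSO,PSO}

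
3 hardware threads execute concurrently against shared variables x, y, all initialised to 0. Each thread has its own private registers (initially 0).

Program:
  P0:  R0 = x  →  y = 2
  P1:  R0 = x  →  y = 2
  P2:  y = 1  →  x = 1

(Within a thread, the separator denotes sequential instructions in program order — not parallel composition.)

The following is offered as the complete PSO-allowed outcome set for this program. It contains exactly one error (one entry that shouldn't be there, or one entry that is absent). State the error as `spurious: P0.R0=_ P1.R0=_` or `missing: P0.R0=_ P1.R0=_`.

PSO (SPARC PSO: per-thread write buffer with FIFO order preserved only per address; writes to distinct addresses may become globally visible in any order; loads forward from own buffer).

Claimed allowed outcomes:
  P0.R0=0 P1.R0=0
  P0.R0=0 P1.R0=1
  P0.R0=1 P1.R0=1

missing: P0.R0=1 P1.R0=0

outcome vector order: (P0.R0,P1.R0)
PSO (4): <0 0>; <0 1>; <1 0>; <1 1>
PSO∖claimed = {<1 0>}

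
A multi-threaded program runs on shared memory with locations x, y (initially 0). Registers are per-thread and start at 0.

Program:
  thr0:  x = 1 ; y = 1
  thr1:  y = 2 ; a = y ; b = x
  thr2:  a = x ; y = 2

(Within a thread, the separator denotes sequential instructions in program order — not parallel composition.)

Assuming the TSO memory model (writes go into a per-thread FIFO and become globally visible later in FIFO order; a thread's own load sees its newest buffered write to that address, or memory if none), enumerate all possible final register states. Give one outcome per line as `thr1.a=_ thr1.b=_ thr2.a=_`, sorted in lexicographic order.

thr1.a=1 thr1.b=1 thr2.a=0
thr1.a=1 thr1.b=1 thr2.a=1
thr1.a=2 thr1.b=0 thr2.a=0
thr1.a=2 thr1.b=0 thr2.a=1
thr1.a=2 thr1.b=1 thr2.a=0
thr1.a=2 thr1.b=1 thr2.a=1

outcome vector order: (thr1.a,thr1.b,thr2.a)
|TSO outcomes| = 6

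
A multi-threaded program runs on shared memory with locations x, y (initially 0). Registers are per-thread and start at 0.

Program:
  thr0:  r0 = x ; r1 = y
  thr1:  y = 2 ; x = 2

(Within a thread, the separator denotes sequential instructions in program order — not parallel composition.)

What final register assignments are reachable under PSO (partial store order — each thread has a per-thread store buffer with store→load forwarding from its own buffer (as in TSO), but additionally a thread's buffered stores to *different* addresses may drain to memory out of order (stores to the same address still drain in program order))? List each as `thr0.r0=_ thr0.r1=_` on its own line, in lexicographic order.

outcome vector order: (thr0.r0,thr0.r1)
|PSO outcomes| = 4

thr0.r0=0 thr0.r1=0
thr0.r0=0 thr0.r1=2
thr0.r0=2 thr0.r1=0
thr0.r0=2 thr0.r1=2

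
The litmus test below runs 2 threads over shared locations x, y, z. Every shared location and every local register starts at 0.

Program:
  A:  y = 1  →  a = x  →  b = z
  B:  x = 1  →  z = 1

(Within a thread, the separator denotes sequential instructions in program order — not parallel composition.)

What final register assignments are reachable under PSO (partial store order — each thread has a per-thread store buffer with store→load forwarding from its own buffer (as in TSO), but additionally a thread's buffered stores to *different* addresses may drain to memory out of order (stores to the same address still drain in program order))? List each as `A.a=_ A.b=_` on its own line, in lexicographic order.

outcome vector order: (A.a,A.b)
|PSO outcomes| = 4

A.a=0 A.b=0
A.a=0 A.b=1
A.a=1 A.b=0
A.a=1 A.b=1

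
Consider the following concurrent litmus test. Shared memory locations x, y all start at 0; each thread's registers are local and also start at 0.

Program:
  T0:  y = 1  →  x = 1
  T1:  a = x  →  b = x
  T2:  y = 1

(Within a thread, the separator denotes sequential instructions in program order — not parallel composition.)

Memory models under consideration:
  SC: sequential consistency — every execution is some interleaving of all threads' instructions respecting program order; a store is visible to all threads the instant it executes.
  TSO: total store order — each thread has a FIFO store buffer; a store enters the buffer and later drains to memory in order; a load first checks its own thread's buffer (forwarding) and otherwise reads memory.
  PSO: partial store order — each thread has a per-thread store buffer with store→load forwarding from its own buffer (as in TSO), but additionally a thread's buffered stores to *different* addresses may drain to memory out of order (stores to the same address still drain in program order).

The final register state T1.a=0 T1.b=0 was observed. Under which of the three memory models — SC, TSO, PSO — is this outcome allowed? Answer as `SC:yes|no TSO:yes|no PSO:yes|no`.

SC:yes TSO:yes PSO:yes

outcome vector order: (T1.a,T1.b)
SC (3): 00 01 11
TSO (3): 00 01 11
PSO (3): 00 01 11
target 00 ∈ {SC,TSO,PSO}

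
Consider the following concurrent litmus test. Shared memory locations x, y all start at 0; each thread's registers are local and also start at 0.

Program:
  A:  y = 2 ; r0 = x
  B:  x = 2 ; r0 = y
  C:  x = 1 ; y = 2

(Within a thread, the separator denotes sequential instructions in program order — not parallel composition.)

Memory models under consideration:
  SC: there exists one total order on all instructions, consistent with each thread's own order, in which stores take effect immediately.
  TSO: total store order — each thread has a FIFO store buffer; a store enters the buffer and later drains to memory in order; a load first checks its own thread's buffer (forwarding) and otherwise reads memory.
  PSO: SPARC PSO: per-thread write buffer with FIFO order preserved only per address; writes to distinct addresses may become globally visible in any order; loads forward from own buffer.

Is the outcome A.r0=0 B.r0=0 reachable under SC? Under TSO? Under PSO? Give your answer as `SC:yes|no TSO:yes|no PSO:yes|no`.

outcome vector order: (A.r0,B.r0)
under SC → 02 10 12 20 22
under TSO → 00 02 10 12 20 22
under PSO → 00 02 10 12 20 22
target 00 ∈ {TSO,PSO}

SC:no TSO:yes PSO:yes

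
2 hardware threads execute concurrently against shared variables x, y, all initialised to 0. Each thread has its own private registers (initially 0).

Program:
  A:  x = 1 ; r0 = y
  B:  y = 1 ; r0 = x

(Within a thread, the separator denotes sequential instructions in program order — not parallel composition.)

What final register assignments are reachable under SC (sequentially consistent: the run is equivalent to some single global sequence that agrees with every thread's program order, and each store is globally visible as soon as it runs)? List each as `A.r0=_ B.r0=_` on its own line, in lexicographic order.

outcome vector order: (A.r0,B.r0)
|SC outcomes| = 3

A.r0=0 B.r0=1
A.r0=1 B.r0=0
A.r0=1 B.r0=1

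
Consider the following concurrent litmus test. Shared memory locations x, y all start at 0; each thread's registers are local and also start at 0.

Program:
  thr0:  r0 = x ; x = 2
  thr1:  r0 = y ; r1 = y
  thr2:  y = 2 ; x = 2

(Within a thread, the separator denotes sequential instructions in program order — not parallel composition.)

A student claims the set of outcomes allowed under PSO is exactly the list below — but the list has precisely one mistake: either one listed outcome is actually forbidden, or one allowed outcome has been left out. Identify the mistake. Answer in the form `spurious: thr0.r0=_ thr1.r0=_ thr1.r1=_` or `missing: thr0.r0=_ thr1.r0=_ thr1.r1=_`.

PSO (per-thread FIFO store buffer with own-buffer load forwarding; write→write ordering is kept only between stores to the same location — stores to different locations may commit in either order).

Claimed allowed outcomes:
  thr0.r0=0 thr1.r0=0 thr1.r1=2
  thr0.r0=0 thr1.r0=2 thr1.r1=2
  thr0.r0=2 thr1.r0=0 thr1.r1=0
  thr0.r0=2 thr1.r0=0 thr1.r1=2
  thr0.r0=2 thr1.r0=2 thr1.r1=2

missing: thr0.r0=0 thr1.r0=0 thr1.r1=0

outcome vector order: (thr0.r0,thr1.r0,thr1.r1)
[PSO] allowed = {0/0/0, 0/0/2, 0/2/2, 2/0/0, 2/0/2, 2/2/2}
PSO∖claimed = {0/0/0}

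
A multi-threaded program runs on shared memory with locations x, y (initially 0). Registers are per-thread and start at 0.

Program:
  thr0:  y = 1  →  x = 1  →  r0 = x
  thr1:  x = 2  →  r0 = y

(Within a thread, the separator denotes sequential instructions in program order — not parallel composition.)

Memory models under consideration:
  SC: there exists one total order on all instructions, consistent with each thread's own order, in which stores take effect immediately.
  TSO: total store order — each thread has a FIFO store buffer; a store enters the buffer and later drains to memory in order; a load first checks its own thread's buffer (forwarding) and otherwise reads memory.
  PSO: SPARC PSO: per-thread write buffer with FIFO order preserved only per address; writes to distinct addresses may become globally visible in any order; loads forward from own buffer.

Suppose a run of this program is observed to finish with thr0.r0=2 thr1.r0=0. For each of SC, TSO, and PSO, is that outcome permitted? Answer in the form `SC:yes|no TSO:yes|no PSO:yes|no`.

SC:no TSO:yes PSO:yes

outcome vector order: (thr0.r0,thr1.r0)
under SC → 10 11 21
under TSO → 10 11 20 21
under PSO → 10 11 20 21
target 20 ∈ {TSO,PSO}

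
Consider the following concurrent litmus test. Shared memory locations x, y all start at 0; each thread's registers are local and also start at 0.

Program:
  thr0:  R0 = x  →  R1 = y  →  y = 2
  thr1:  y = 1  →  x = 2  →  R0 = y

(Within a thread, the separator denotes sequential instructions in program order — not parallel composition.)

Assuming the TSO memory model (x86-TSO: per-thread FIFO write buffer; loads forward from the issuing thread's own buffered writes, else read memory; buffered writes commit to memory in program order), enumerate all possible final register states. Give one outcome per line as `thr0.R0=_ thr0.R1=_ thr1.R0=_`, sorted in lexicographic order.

outcome vector order: (thr0.R0,thr0.R1,thr1.R0)
|TSO outcomes| = 6

thr0.R0=0 thr0.R1=0 thr1.R0=1
thr0.R0=0 thr0.R1=0 thr1.R0=2
thr0.R0=0 thr0.R1=1 thr1.R0=1
thr0.R0=0 thr0.R1=1 thr1.R0=2
thr0.R0=2 thr0.R1=1 thr1.R0=1
thr0.R0=2 thr0.R1=1 thr1.R0=2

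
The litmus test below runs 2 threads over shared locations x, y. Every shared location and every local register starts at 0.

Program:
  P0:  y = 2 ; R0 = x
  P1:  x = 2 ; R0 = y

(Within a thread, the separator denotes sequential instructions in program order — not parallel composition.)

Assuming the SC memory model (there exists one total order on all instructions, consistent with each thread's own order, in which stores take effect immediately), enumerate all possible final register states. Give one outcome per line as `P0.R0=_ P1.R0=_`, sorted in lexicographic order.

P0.R0=0 P1.R0=2
P0.R0=2 P1.R0=0
P0.R0=2 P1.R0=2

outcome vector order: (P0.R0,P1.R0)
|SC outcomes| = 3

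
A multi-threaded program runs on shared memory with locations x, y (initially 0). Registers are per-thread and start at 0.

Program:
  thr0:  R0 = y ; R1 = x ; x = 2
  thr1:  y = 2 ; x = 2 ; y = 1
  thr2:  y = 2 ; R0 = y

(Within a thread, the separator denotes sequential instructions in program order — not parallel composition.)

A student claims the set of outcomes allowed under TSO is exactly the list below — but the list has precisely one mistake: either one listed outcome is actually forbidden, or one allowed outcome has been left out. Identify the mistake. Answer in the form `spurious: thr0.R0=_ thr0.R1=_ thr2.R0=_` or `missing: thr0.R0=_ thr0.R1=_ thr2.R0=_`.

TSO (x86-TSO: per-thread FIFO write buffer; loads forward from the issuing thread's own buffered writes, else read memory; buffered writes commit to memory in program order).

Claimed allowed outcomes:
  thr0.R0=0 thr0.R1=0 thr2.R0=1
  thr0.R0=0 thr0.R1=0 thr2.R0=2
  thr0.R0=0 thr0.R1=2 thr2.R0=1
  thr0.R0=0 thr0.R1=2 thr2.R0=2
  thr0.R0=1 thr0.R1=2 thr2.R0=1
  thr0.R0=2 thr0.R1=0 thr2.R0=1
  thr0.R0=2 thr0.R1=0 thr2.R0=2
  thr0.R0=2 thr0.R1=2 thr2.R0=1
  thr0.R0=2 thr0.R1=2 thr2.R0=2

outcome vector order: (thr0.R0,thr0.R1,thr2.R0)
TSO: 10 outcomes — {<0 0 1> <0 0 2> <0 2 1> <0 2 2> <1 2 1> <1 2 2> <2 0 1> <2 0 2> <2 2 1> <2 2 2>}
TSO∖claimed = {<1 2 2>}

missing: thr0.R0=1 thr0.R1=2 thr2.R0=2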